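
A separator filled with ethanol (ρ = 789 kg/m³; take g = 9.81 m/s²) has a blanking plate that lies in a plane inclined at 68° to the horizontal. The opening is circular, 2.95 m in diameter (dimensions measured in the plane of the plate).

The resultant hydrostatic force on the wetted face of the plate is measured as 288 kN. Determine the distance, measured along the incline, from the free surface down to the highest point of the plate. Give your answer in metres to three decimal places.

y_top ≈ 4.396 m

γ = ρg = 789 × 9.81 / 1000 = 7.74009 kN/m³.
A = π(1.475)² = 6.83493 m².
From F = γ·h_c·A, the centroid depth is h_c = 288/(7.74009 × 6.83493) = 5.44393 m.
Let θ = 68° be the plate's angle to the horizontal; measure y along the incline from where the plane meets the free surface. Vertical depth h = y·sinθ with sinθ = 0.927184.
Along the incline, y_c = h_c/sinθ = 5.44393/0.927184 = 5.87147 m.
The centroid is at the centre, 1.475 m below the top of the plate, so the highest point sits at y_top = 5.87147 − 1.475 = 4.39647 m along the incline.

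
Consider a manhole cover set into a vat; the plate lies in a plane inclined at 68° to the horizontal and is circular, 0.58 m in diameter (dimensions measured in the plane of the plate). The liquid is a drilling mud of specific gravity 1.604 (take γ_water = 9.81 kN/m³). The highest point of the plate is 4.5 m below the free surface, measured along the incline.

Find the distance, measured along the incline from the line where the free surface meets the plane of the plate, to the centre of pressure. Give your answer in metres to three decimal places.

γ = 1.604 × 9.81 = 15.73524 kN/m³.
Let θ = 68° be the plate's angle to the horizontal; measure y along the incline from where the plane meets the free surface. Vertical depth h = y·sinθ with sinθ = 0.927184.
The centroid is at the centre, 0.29 m below the top of the plate, so y_c = 4.5 + 0.29 = 4.79 m and h_c = 4.79 × 0.927184 = 4.44121 m.
A = π(0.29)² = 0.264208 m².
Resultant F = γ·h_c·A = 15.73524 × 4.44121 × 0.264208 = 18.4638 kN.
I_c = πr⁴/4 = π × 0.29⁴/4 = 0.00555497 m⁴.
Centre of pressure: y_p = y_c + I_c/(y_c·A) = 4.79 + 0.00555497/(4.79 × 0.264208) = 4.79 + 0.00438935 = 4.79439 m along the plane.

y_p = 4.794 m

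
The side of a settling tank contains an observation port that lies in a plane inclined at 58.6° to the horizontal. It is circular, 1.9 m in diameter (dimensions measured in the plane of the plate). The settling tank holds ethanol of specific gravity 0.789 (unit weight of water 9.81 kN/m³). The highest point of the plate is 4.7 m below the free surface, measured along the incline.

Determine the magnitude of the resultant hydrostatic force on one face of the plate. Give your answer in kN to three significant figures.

γ = 0.789 × 9.81 = 7.74009 kN/m³.
Let θ = 58.6° be the plate's angle to the horizontal; measure y along the incline from where the plane meets the free surface. Vertical depth h = y·sinθ with sinθ = 0.853551.
The centroid is at the centre, 0.95 m below the top of the plate, so y_c = 4.7 + 0.95 = 5.65 m and h_c = 5.65 × 0.853551 = 4.82256 m.
A = π(0.95)² = 2.83529 m².
Resultant F = γ·h_c·A = 7.74009 × 4.82256 × 2.83529 = 105.833 kN.

F ≈ 106 kN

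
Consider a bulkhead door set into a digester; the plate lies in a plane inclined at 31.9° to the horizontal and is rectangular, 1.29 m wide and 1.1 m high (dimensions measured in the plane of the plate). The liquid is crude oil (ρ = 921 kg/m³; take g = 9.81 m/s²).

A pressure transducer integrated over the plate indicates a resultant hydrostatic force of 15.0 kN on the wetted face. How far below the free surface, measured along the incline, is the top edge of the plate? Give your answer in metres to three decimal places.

y_top ≈ 1.664 m

γ = ρg = 921 × 9.81 / 1000 = 9.03501 kN/m³.
A = 1.29 × 1.1 = 1.419 m².
From F = γ·h_c·A, the centroid depth is h_c = 15.0/(9.03501 × 1.419) = 1.16998 m.
Let θ = 31.9° be the plate's angle to the horizontal; measure y along the incline from where the plane meets the free surface. Vertical depth h = y·sinθ with sinθ = 0.528438.
Along the incline, y_c = h_c/sinθ = 1.16998/0.528438 = 2.21403 m.
The centroid lies 1.1/2 = 0.55 m below the top edge, so the top edge sits at y_top = 2.21403 − 0.55 = 1.66403 m along the incline.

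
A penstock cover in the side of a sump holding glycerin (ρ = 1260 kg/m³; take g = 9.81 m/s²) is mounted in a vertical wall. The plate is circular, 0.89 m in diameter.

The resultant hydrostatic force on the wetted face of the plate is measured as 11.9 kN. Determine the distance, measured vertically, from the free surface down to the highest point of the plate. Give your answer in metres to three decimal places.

γ = ρg = 1260 × 9.81 / 1000 = 12.3606 kN/m³.
A = π(0.445)² = 0.622114 m².
From F = γ·h_c·A, the centroid depth is h_c = 11.9/(12.3606 × 0.622114) = 1.54752 m.
The centroid is at the centre, 0.445 m below the top of the plate, so the highest point sits at h_top = 1.54752 − 0.445 = 1.10252 m below the surface.

d_top ≈ 1.103 m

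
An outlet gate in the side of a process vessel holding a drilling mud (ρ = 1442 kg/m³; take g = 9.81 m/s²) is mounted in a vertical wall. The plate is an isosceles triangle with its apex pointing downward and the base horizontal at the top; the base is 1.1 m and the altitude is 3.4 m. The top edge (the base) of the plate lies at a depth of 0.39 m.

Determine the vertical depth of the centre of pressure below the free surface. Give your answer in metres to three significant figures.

γ = ρg = 1442 × 9.81 / 1000 = 14.14602 kN/m³.
With the apex down, the centroid sits h/3 = 3.4/3 = 1.13333 m below the base (the top edge), so the centroid depth is h_c = 0.39 + 1.13333 = 1.52333 m.
A = ½ × 1.1 × 3.4 = 1.87 m².
Resultant F = γ·h_c·A = 14.14602 × 1.52333 × 1.87 = 40.2967 kN.
I_c = b·h³/36 = 1.1 × 3.4³/36 = 1.20096 m⁴.
Centre of pressure: y_p = y_c + I_c/(y_c·A) = 1.52333 + 1.20096/(1.52333 × 1.87) = 1.52333 + 0.421593 = 1.94492 m along the plane.

h_p = 1.94 m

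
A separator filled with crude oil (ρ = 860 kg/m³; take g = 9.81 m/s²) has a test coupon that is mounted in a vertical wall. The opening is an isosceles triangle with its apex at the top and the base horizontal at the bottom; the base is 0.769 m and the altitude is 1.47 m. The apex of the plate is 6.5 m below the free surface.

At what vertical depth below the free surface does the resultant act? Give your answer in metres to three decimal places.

h_p = 7.496 m

γ = ρg = 860 × 9.81 / 1000 = 8.4366 kN/m³.
With the apex up, the centroid sits 2h/3 = 2 × 1.47/3 = 0.98 m below the apex, so the centroid depth is h_c = 6.5 + 0.98 = 7.48 m.
A = ½ × 0.769 × 1.47 = 0.565215 m².
Resultant F = γ·h_c·A = 8.4366 × 7.48 × 0.565215 = 35.6683 kN.
I_c = b·h³/36 = 0.769 × 1.47³/36 = 0.0678541 m⁴.
Centre of pressure: y_p = y_c + I_c/(y_c·A) = 7.48 + 0.0678541/(7.48 × 0.565215) = 7.48 + 0.0160495 = 7.49605 m along the plane.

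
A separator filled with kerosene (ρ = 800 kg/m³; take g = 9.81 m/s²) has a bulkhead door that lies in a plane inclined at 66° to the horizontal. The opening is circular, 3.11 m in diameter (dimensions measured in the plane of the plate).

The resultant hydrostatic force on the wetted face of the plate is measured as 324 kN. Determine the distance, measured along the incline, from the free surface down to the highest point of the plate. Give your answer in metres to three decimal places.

γ = ρg = 800 × 9.81 / 1000 = 7.848 kN/m³.
A = π(1.555)² = 7.59645 m².
From F = γ·h_c·A, the centroid depth is h_c = 324/(7.848 × 7.59645) = 5.4347 m.
Let θ = 66° be the plate's angle to the horizontal; measure y along the incline from where the plane meets the free surface. Vertical depth h = y·sinθ with sinθ = 0.913545.
Along the incline, y_c = h_c/sinθ = 5.4347/0.913545 = 5.94902 m.
The centroid is at the centre, 1.555 m below the top of the plate, so the highest point sits at y_top = 5.94902 − 1.555 = 4.39402 m along the incline.

y_top ≈ 4.394 m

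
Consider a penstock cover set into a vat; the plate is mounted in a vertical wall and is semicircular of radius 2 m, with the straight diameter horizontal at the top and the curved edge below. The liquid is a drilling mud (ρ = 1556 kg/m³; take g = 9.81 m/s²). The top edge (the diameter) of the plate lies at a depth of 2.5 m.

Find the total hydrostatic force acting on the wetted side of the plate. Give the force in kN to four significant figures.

γ = ρg = 1556 × 9.81 / 1000 = 15.26436 kN/m³.
The centroid of a semicircle lies 4r/(3π) = 0.848826 m from the diameter, here below the top edge, so the centroid depth is h_c = 2.5 + 0.848826 = 3.34883 m.
A = πr²/2 = π × 2²/2 = 6.28319 m².
Resultant F = γ·h_c·A = 15.26436 × 3.34883 × 6.28319 = 321.183 kN.

F ≈ 321.2 kN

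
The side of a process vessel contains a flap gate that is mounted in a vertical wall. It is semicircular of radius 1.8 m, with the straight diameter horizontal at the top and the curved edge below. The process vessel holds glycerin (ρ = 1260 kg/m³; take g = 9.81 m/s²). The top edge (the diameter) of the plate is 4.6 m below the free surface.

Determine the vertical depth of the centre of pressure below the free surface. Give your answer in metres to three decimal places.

γ = ρg = 1260 × 9.81 / 1000 = 12.3606 kN/m³.
The centroid of a semicircle lies 4r/(3π) = 0.763944 m from the diameter, here below the top edge, so the centroid depth is h_c = 4.6 + 0.763944 = 5.36394 m.
A = πr²/2 = π × 1.8²/2 = 5.08938 m².
Resultant F = γ·h_c·A = 12.3606 × 5.36394 × 5.08938 = 337.434 kN.
I_c = (π/8 − 8/(9π))·r⁴ = 0.109757 × 1.8⁴ = 1.15219 m⁴.
Centre of pressure: y_p = y_c + I_c/(y_c·A) = 5.36394 + 1.15219/(5.36394 × 5.08938) = 5.36394 + 0.0422061 = 5.40615 m along the plane.

h_p = 5.406 m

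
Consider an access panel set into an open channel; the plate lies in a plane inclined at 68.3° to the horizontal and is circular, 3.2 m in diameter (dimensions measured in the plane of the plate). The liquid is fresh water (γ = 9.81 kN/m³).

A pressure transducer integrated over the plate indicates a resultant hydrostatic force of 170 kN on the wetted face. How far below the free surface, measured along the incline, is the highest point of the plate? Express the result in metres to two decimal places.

γ = 9.81 kN/m³.
A = π(1.6)² = 8.04248 m².
From F = γ·h_c·A, the centroid depth is h_c = 170/(9.81 × 8.04248) = 2.15472 m.
Let θ = 68.3° be the plate's angle to the horizontal; measure y along the incline from where the plane meets the free surface. Vertical depth h = y·sinθ with sinθ = 0.929133.
Along the incline, y_c = h_c/sinθ = 2.15472/0.929133 = 2.31907 m.
The centroid is at the centre, 1.6 m below the top of the plate, so the highest point sits at y_top = 2.31907 − 1.6 = 0.71907 m along the incline.

y_top ≈ 0.72 m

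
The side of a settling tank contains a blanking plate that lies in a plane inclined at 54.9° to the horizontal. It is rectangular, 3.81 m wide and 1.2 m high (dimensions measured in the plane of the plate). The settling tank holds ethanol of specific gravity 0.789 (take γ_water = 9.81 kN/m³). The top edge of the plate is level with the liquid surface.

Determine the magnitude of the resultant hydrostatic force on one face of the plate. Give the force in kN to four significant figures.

γ = 0.789 × 9.81 = 7.74009 kN/m³.
Let θ = 54.9° be the plate's angle to the horizontal; measure y along the incline from where the plane meets the free surface. Vertical depth h = y·sinθ with sinθ = 0.818150.
The centroid lies 1.2/2 = 0.6 m below the top edge, so y_c = 0.6 m and h_c = 0.6 × 0.818150 = 0.49089 m.
A = 3.81 × 1.2 = 4.572 m².
Resultant F = γ·h_c·A = 7.74009 × 0.49089 × 4.572 = 17.3715 kN.

F ≈ 17.37 kN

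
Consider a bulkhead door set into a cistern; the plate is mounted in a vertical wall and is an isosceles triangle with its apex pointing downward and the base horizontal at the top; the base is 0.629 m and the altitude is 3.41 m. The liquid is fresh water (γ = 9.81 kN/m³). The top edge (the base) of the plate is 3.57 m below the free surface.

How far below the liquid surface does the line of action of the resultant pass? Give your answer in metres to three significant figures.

γ = 9.81 kN/m³.
With the apex down, the centroid sits h/3 = 3.41/3 = 1.13667 m below the base (the top edge), so the centroid depth is h_c = 3.57 + 1.13667 = 4.70667 m.
A = ½ × 0.629 × 3.41 = 1.07245 m².
Resultant F = γ·h_c·A = 9.81 × 4.70667 × 1.07245 = 49.5176 kN.
I_c = b·h³/36 = 0.629 × 3.41³/36 = 0.692805 m⁴.
Centre of pressure: y_p = y_c + I_c/(y_c·A) = 4.70667 + 0.692805/(4.70667 × 1.07245) = 4.70667 + 0.137252 = 4.84392 m along the plane.

h_p = 4.84 m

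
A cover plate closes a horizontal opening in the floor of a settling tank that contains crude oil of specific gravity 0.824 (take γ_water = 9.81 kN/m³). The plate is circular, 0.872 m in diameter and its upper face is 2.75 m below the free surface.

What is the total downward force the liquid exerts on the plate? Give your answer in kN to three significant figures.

γ = 0.824 × 9.81 = 8.08344 kN/m³.
The plate is horizontal, so pressure is uniform at p = γ·h = 8.08344 × 2.75 = 22.2295 kN/m².
A = π(0.436)² = 0.597204 m².
F = p·A = 22.2295 × 0.597204 = 13.2755 kN.

F ≈ 13.3 kN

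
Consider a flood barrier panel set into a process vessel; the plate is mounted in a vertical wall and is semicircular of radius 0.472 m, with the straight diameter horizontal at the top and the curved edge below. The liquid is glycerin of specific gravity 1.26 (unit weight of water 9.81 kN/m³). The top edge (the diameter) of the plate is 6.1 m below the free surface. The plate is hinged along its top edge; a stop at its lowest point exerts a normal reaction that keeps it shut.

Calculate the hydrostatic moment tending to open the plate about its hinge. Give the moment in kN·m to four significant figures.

M ≈ 5.527 kN·m

γ = 1.26 × 9.81 = 12.3606 kN/m³.
The centroid of a semicircle lies 4r/(3π) = 0.200323 m from the diameter, here below the top edge, so the centroid depth is h_c = 6.1 + 0.200323 = 6.30032 m.
A = πr²/2 = π × 0.472²/2 = 0.349948 m².
Resultant F = γ·h_c·A = 12.3606 × 6.30032 × 0.349948 = 27.2525 kN.
I_c = (π/8 − 8/(9π))·r⁴ = 0.109757 × 0.472⁴ = 0.00544754 m⁴.
Centre of pressure: y_p = y_c + I_c/(y_c·A) = 6.30032 + 0.00544754/(6.30032 × 0.349948) = 6.30032 + 0.00247078 = 6.30279 m along the plane.
The resultant acts 0.200323 + 0.00247078 = 0.202794 m (along the plate) below the hinge at the top edge, so the moment about the hinge is M = F × 0.202794 = 27.2525 × 0.202794 = 5.52664 kN·m.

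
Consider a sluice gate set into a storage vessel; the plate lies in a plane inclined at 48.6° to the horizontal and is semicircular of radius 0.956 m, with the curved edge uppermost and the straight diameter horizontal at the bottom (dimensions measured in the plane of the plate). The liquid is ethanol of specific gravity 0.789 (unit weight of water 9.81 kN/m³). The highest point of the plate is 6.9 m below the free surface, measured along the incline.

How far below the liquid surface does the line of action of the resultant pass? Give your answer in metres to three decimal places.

γ = 0.789 × 9.81 = 7.74009 kN/m³.
Let θ = 48.6° be the plate's angle to the horizontal; measure y along the incline from where the plane meets the free surface. Vertical depth h = y·sinθ with sinθ = 0.750111.
The centroid lies 4r/(3π) = 0.405739 m above the diameter, so r − 4r/(3π) = 0.956 − 0.405739 = 0.550261 m below the topmost point, so y_c = 6.9 + 0.550261 = 7.45026 m and h_c = 7.45026 × 0.750111 = 5.58852 m.
A = πr²/2 = π × 0.956²/2 = 1.43561 m².
Resultant F = γ·h_c·A = 7.74009 × 5.58852 × 1.43561 = 62.0982 kN.
I_c = (π/8 − 8/(9π))·r⁴ = 0.109757 × 0.956⁴ = 0.0916777 m⁴.
Centre of pressure: y_p = y_c + I_c/(y_c·A) = 7.45026 + 0.0916777/(7.45026 × 1.43561) = 7.45026 + 0.00857148 = 7.45883 m along the plane.
Vertically, h_p = y_p·sinθ = 7.45883 × 0.750111 = 5.59495 m.

h_p = 5.595 m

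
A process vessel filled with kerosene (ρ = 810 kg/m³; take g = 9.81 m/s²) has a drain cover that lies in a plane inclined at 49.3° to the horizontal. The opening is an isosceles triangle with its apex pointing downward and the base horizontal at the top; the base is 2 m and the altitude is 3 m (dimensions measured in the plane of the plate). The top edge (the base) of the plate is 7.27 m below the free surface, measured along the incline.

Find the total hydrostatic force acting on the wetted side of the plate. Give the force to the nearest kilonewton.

γ = ρg = 810 × 9.81 / 1000 = 7.9461 kN/m³.
Let θ = 49.3° be the plate's angle to the horizontal; measure y along the incline from where the plane meets the free surface. Vertical depth h = y·sinθ with sinθ = 0.758134.
With the apex down, the centroid sits h/3 = 3/3 = 1 m below the base (the top edge), so y_c = 7.27 + 1 = 8.27 m and h_c = 8.27 × 0.758134 = 6.26977 m.
A = ½ × 2 × 3 = 3 m².
Resultant F = γ·h_c·A = 7.9461 × 6.26977 × 3 = 149.461 kN.

F ≈ 149 kN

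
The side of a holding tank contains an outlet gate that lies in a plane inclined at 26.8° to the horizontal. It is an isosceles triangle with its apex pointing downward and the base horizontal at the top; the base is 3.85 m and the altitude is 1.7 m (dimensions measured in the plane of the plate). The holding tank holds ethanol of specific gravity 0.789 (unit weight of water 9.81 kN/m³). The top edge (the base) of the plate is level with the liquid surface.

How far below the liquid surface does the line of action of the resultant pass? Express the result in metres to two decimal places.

γ = 0.789 × 9.81 = 7.74009 kN/m³.
Let θ = 26.8° be the plate's angle to the horizontal; measure y along the incline from where the plane meets the free surface. Vertical depth h = y·sinθ with sinθ = 0.450878.
With the apex down, the centroid sits h/3 = 1.7/3 = 0.566667 m below the base (the top edge), so y_c = 0.566667 m and h_c = 0.566667 × 0.450878 = 0.255498 m.
A = ½ × 3.85 × 1.7 = 3.2725 m².
Resultant F = γ·h_c·A = 7.74009 × 0.255498 × 3.2725 = 6.47162 kN.
I_c = b·h³/36 = 3.85 × 1.7³/36 = 0.525418 m⁴.
Centre of pressure: y_p = y_c + I_c/(y_c·A) = 0.566667 + 0.525418/(0.566667 × 3.2725) = 0.566667 + 0.283333 = 0.85 m along the plane.
Vertically, h_p = y_p·sinθ = 0.85 × 0.450878 = 0.383246 m.

h_p = 0.38 m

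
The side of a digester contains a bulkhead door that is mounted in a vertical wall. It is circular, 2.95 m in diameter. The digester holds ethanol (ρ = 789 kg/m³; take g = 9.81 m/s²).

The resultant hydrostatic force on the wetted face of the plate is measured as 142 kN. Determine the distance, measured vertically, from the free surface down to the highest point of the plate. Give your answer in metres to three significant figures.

d_top ≈ 1.21 m

γ = ρg = 789 × 9.81 / 1000 = 7.74009 kN/m³.
A = π(1.475)² = 6.83493 m².
From F = γ·h_c·A, the centroid depth is h_c = 142/(7.74009 × 6.83493) = 2.68416 m.
The centroid is at the centre, 1.475 m below the top of the plate, so the highest point sits at h_top = 2.68416 − 1.475 = 1.20916 m below the surface.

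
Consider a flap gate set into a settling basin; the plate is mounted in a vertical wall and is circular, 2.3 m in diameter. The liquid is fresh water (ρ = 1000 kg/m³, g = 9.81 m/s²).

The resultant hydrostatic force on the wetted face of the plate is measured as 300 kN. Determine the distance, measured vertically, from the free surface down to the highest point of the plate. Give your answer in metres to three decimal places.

γ = ρg = 1000 × 9.81 = 9810 N/m³ = 9.81 kN/m³.
A = π(1.15)² = 4.15476 m².
From F = γ·h_c·A, the centroid depth is h_c = 300/(9.81 × 4.15476) = 7.36048 m.
The centroid is at the centre, 1.15 m below the top of the plate, so the highest point sits at h_top = 7.36048 − 1.15 = 6.21048 m below the surface.

d_top ≈ 6.210 m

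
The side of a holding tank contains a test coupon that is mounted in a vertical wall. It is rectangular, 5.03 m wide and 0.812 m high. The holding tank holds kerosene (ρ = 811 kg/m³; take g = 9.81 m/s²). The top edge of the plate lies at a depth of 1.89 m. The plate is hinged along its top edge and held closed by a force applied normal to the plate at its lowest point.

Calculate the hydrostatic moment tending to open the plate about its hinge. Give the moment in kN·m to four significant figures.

M ≈ 32.08 kN·m

γ = ρg = 811 × 9.81 / 1000 = 7.95591 kN/m³.
The centroid lies 0.812/2 = 0.406 m below the top edge, so the centroid depth is h_c = 1.89 + 0.406 = 2.296 m.
A = 5.03 × 0.812 = 4.08436 m².
Resultant F = γ·h_c·A = 7.95591 × 2.296 × 4.08436 = 74.6081 kN.
I_c = b·h³/12 = 5.03 × 0.812³/12 = 0.224417 m⁴.
Centre of pressure: y_p = y_c + I_c/(y_c·A) = 2.296 + 0.224417/(2.296 × 4.08436) = 2.296 + 0.0239309 = 2.31993 m along the plane.
The resultant acts 0.406 + 0.0239309 = 0.429931 m (along the plate) below the hinge at the top edge, so the moment about the hinge is M = F × 0.429931 = 74.6081 × 0.429931 = 32.0763 kN·m.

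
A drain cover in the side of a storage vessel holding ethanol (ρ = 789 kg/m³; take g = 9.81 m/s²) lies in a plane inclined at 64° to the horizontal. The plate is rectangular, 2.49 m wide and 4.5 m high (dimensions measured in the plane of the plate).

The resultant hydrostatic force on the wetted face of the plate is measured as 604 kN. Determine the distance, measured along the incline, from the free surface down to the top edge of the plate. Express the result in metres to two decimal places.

y_top ≈ 5.50 m

γ = ρg = 789 × 9.81 / 1000 = 7.74009 kN/m³.
A = 2.49 × 4.5 = 11.205 m².
From F = γ·h_c·A, the centroid depth is h_c = 604/(7.74009 × 11.205) = 6.96433 m.
Let θ = 64° be the plate's angle to the horizontal; measure y along the incline from where the plane meets the free surface. Vertical depth h = y·sinθ with sinθ = 0.898794.
Along the incline, y_c = h_c/sinθ = 6.96433/0.898794 = 7.74853 m.
The centroid lies 4.5/2 = 2.25 m below the top edge, so the top edge sits at y_top = 7.74853 − 2.25 = 5.49853 m along the incline.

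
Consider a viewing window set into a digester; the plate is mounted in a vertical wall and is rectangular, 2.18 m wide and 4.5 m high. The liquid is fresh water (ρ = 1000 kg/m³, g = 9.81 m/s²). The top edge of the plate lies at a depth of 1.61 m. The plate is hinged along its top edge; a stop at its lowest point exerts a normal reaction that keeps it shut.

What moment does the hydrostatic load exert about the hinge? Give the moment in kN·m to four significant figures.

M ≈ 998.2 kN·m

γ = ρg = 1000 × 9.81 = 9810 N/m³ = 9.81 kN/m³.
The centroid lies 4.5/2 = 2.25 m below the top edge, so the centroid depth is h_c = 1.61 + 2.25 = 3.86 m.
A = 2.18 × 4.5 = 9.81 m².
Resultant F = γ·h_c·A = 9.81 × 3.86 × 9.81 = 371.471 kN.
I_c = b·h³/12 = 2.18 × 4.5³/12 = 16.5544 m⁴.
Centre of pressure: y_p = y_c + I_c/(y_c·A) = 3.86 + 16.5544/(3.86 × 9.81) = 3.86 + 0.437177 = 4.29718 m along the plane.
The resultant acts 2.25 + 0.437177 = 2.68718 m (along the plate) below the hinge at the top edge, so the moment about the hinge is M = F × 2.68718 = 371.471 × 2.68718 = 998.209 kN·m.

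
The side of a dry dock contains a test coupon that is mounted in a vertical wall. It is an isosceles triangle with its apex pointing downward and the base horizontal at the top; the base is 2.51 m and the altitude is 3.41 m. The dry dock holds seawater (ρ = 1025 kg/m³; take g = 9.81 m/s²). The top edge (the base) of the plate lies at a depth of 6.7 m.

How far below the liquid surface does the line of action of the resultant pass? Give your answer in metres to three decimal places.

γ = ρg = 1025 × 9.81 / 1000 = 10.05525 kN/m³.
With the apex down, the centroid sits h/3 = 3.41/3 = 1.13667 m below the base (the top edge), so the centroid depth is h_c = 6.7 + 1.13667 = 7.83667 m.
A = ½ × 2.51 × 3.41 = 4.27955 m².
Resultant F = γ·h_c·A = 10.05525 × 7.83667 × 4.27955 = 337.227 kN.
I_c = b·h³/36 = 2.51 × 3.41³/36 = 2.76461 m⁴.
Centre of pressure: y_p = y_c + I_c/(y_c·A) = 7.83667 + 2.76461/(7.83667 × 4.27955) = 7.83667 + 0.0824336 = 7.9191 m along the plane.

h_p = 7.919 m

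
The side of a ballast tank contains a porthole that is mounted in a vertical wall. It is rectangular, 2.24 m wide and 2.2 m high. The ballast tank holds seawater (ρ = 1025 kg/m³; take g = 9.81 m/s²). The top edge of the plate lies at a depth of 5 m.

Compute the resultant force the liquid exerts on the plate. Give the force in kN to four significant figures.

γ = ρg = 1025 × 9.81 / 1000 = 10.05525 kN/m³.
The centroid lies 2.2/2 = 1.1 m below the top edge, so the centroid depth is h_c = 5 + 1.1 = 6.1 m.
A = 2.24 × 2.2 = 4.928 m².
Resultant F = γ·h_c·A = 10.05525 × 6.1 × 4.928 = 302.269 kN.

F ≈ 302.3 kN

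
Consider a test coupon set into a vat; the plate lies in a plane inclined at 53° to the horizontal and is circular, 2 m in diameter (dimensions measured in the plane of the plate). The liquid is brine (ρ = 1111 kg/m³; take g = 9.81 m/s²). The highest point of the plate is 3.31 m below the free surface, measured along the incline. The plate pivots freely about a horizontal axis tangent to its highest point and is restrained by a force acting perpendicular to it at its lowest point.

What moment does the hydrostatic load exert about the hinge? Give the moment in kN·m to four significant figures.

γ = ρg = 1111 × 9.81 / 1000 = 10.89891 kN/m³.
Let θ = 53° be the plate's angle to the horizontal; measure y along the incline from where the plane meets the free surface. Vertical depth h = y·sinθ with sinθ = 0.798636.
The centroid is at the centre, 1 m below the top of the plate, so y_c = 3.31 + 1 = 4.31 m and h_c = 4.31 × 0.798636 = 3.44212 m.
A = π(1)² = 3.14159 m².
Resultant F = γ·h_c·A = 10.89891 × 3.44212 × 3.14159 = 117.858 kN.
I_c = πr⁴/4 = π × 1⁴/4 = 0.785398 m⁴.
Centre of pressure: y_p = y_c + I_c/(y_c·A) = 4.31 + 0.785398/(4.31 × 3.14159) = 4.31 + 0.0580047 = 4.368 m along the plane.
The resultant acts 1 + 0.0580047 = 1.058 m (along the plate) below the hinge at the top edge, so the moment about the hinge is M = F × 1.058 = 117.858 × 1.058 = 124.694 kN·m.

M ≈ 124.7 kN·m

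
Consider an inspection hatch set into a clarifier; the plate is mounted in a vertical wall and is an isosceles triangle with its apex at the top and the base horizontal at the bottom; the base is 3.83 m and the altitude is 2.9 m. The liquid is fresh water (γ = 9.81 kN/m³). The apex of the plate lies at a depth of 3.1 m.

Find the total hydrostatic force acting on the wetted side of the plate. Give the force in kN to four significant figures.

F ≈ 274.2 kN

γ = 9.81 kN/m³.
With the apex up, the centroid sits 2h/3 = 2 × 2.9/3 = 1.93333 m below the apex, so the centroid depth is h_c = 3.1 + 1.93333 = 5.03333 m.
A = ½ × 3.83 × 2.9 = 5.5535 m².
Resultant F = γ·h_c·A = 9.81 × 5.03333 × 5.5535 = 274.215 kN.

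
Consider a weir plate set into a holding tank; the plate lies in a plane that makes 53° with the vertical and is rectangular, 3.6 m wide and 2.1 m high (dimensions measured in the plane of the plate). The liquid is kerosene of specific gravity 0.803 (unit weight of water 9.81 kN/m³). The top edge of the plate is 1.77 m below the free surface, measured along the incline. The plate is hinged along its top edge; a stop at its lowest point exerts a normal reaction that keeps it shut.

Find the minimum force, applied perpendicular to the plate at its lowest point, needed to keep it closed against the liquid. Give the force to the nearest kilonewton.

P ≈ 57 kN

γ = 0.803 × 9.81 = 7.87743 kN/m³.
The plate makes 53° with the vertical, i.e. θ = 90° − 53° = 37° to the horizontal. Measuring y along the incline from the free-surface line, vertical depth h = y·sinθ with sinθ = 0.601815.
The centroid lies 2.1/2 = 1.05 m below the top edge, so y_c = 1.77 + 1.05 = 2.82 m and h_c = 2.82 × 0.601815 = 1.69712 m.
A = 3.6 × 2.1 = 7.56 m².
Resultant F = γ·h_c·A = 7.87743 × 1.69712 × 7.56 = 101.069 kN.
I_c = b·h³/12 = 3.6 × 2.1³/12 = 2.7783 m⁴.
Centre of pressure: y_p = y_c + I_c/(y_c·A) = 2.82 + 2.7783/(2.82 × 7.56) = 2.82 + 0.130319 = 2.95032 m along the plane.
The resultant acts 1.05 + 0.130319 = 1.18032 m (along the plate) below the hinge at the top edge, so the moment about the hinge is M = F × 1.18032 = 101.069 × 1.18032 = 119.294 kN·m.
A normal force at the bottom, 2.1 m from the hinge, must supply this moment: P = 119.294/2.1 = 56.8067 kN.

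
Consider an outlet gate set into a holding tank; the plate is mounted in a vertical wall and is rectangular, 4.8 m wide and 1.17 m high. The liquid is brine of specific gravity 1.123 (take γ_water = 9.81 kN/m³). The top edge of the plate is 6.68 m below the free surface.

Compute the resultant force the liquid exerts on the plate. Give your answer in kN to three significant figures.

F ≈ 449 kN

γ = 1.123 × 9.81 = 11.01663 kN/m³.
The centroid lies 1.17/2 = 0.585 m below the top edge, so the centroid depth is h_c = 6.68 + 0.585 = 7.265 m.
A = 4.8 × 1.17 = 5.616 m².
Resultant F = γ·h_c·A = 11.01663 × 7.265 × 5.616 = 449.481 kN.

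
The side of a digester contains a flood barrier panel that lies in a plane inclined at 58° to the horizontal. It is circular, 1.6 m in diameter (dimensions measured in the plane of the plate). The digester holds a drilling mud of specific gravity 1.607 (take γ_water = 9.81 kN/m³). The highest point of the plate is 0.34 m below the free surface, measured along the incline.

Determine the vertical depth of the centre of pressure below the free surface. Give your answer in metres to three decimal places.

γ = 1.607 × 9.81 = 15.76467 kN/m³.
Let θ = 58° be the plate's angle to the horizontal; measure y along the incline from where the plane meets the free surface. Vertical depth h = y·sinθ with sinθ = 0.848048.
The centroid is at the centre, 0.8 m below the top of the plate, so y_c = 0.34 + 0.8 = 1.14 m and h_c = 1.14 × 0.848048 = 0.966775 m.
A = π(0.8)² = 2.01062 m².
Resultant F = γ·h_c·A = 15.76467 × 0.966775 × 2.01062 = 30.6436 kN.
I_c = πr⁴/4 = π × 0.8⁴/4 = 0.321699 m⁴.
Centre of pressure: y_p = y_c + I_c/(y_c·A) = 1.14 + 0.321699/(1.14 × 2.01062) = 1.14 + 0.140351 = 1.28035 m along the plane.
Vertically, h_p = y_p·sinθ = 1.28035 × 0.848048 = 1.0858 m.

h_p = 1.086 m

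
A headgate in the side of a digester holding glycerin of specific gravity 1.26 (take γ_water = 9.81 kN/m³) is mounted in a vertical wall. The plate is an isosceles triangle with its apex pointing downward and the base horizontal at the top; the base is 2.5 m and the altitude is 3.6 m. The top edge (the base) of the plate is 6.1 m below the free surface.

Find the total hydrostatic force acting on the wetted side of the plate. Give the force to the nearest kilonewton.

γ = 1.26 × 9.81 = 12.3606 kN/m³.
With the apex down, the centroid sits h/3 = 3.6/3 = 1.2 m below the base (the top edge), so the centroid depth is h_c = 6.1 + 1.2 = 7.3 m.
A = ½ × 2.5 × 3.6 = 4.5 m².
Resultant F = γ·h_c·A = 12.3606 × 7.3 × 4.5 = 406.046 kN.

F ≈ 406 kN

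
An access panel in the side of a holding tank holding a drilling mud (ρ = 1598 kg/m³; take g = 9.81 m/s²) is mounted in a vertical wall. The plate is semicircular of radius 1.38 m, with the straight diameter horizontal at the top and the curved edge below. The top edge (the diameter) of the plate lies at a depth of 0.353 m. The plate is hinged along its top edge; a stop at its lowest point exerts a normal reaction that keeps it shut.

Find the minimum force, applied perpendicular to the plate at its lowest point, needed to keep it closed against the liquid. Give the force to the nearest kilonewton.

γ = ρg = 1598 × 9.81 / 1000 = 15.67638 kN/m³.
The centroid of a semicircle lies 4r/(3π) = 0.58569 m from the diameter, here below the top edge, so the centroid depth is h_c = 0.353 + 0.58569 = 0.93869 m.
A = πr²/2 = π × 1.38²/2 = 2.99142 m².
Resultant F = γ·h_c·A = 15.67638 × 0.93869 × 2.99142 = 44.0195 kN.
I_c = (π/8 − 8/(9π))·r⁴ = 0.109757 × 1.38⁴ = 0.39806 m⁴.
Centre of pressure: y_p = y_c + I_c/(y_c·A) = 0.93869 + 0.39806/(0.93869 × 2.99142) = 0.93869 + 0.141758 = 1.08045 m along the plane.
The resultant acts 0.58569 + 0.141758 = 0.727448 m (along the plate) below the hinge at the top edge, so the moment about the hinge is M = F × 0.727448 = 44.0195 × 0.727448 = 32.0219 kN·m.
A normal force at the bottom, 1.38 m from the hinge, must supply this moment: P = 32.0219/1.38 = 23.2043 kN.

P ≈ 23 kN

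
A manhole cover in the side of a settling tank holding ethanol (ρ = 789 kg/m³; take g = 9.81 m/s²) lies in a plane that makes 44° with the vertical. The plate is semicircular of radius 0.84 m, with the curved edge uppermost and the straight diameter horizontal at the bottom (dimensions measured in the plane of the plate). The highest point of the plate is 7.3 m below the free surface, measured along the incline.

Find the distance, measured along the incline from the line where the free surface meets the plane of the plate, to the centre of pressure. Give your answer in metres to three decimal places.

y_p = 7.790 m

γ = ρg = 789 × 9.81 / 1000 = 7.74009 kN/m³.
The plate makes 44° with the vertical, i.e. θ = 90° − 44° = 46° to the horizontal. Measuring y along the incline from the free-surface line, vertical depth h = y·sinθ with sinθ = 0.719340.
The centroid lies 4r/(3π) = 0.356507 m above the diameter, so r − 4r/(3π) = 0.84 − 0.356507 = 0.483493 m below the topmost point, so y_c = 7.3 + 0.483493 = 7.78349 m and h_c = 7.78349 × 0.719340 = 5.59898 m.
A = πr²/2 = π × 0.84²/2 = 1.10835 m².
Resultant F = γ·h_c·A = 7.74009 × 5.59898 × 1.10835 = 48.0321 kN.
I_c = (π/8 − 8/(9π))·r⁴ = 0.109757 × 0.84⁴ = 0.0546449 m⁴.
Centre of pressure: y_p = y_c + I_c/(y_c·A) = 7.78349 + 0.0546449/(7.78349 × 1.10835) = 7.78349 + 0.0063343 = 7.78982 m along the plane.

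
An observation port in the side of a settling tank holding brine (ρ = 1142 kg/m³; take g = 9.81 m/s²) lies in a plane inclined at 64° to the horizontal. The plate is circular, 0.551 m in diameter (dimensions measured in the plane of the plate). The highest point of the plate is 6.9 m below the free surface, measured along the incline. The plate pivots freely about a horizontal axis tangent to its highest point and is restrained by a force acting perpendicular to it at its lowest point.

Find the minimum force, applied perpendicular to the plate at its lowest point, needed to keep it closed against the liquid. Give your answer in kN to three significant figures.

P ≈ 8.70 kN

γ = ρg = 1142 × 9.81 / 1000 = 11.20302 kN/m³.
Let θ = 64° be the plate's angle to the horizontal; measure y along the incline from where the plane meets the free surface. Vertical depth h = y·sinθ with sinθ = 0.898794.
The centroid is at the centre, 0.2755 m below the top of the plate, so y_c = 6.9 + 0.2755 = 7.1755 m and h_c = 7.1755 × 0.898794 = 6.4493 m.
A = π(0.2755)² = 0.238448 m².
Resultant F = γ·h_c·A = 11.20302 × 6.4493 × 0.238448 = 17.2283 kN.
I_c = πr⁴/4 = π × 0.2755⁴/4 = 0.00452456 m⁴.
Centre of pressure: y_p = y_c + I_c/(y_c·A) = 7.1755 + 0.00452456/(7.1755 × 0.238448) = 7.1755 + 0.00264442 = 7.17814 m along the plane.
The resultant acts 0.2755 + 0.00264442 = 0.278144 m (along the plate) below the hinge at the top edge, so the moment about the hinge is M = F × 0.278144 = 17.2283 × 0.278144 = 4.79195 kN·m.
A normal force at the bottom, 0.551 m from the hinge, must supply this moment: P = 4.79195/0.551 = 8.69682 kN.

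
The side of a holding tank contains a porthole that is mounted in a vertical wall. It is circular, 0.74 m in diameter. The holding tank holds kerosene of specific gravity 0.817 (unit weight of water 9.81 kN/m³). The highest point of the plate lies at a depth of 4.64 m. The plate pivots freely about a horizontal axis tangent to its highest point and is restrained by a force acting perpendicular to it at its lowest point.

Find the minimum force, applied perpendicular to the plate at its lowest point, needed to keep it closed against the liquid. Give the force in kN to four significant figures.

γ = 0.817 × 9.81 = 8.01477 kN/m³.
The centroid is at the centre, 0.37 m below the top of the plate, so the centroid depth is h_c = 4.64 + 0.37 = 5.01 m.
A = π(0.37)² = 0.430084 m².
Resultant F = γ·h_c·A = 8.01477 × 5.01 × 0.430084 = 17.2696 kN.
I_c = πr⁴/4 = π × 0.37⁴/4 = 0.0147196 m⁴.
Centre of pressure: y_p = y_c + I_c/(y_c·A) = 5.01 + 0.0147196/(5.01 × 0.430084) = 5.01 + 0.00683133 = 5.01683 m along the plane.
The resultant acts 0.37 + 0.00683133 = 0.376831 m (along the plate) below the hinge at the top edge, so the moment about the hinge is M = F × 0.376831 = 17.2696 × 0.376831 = 6.50772 kN·m.
A normal force at the bottom, 0.74 m from the hinge, must supply this moment: P = 6.50772/0.74 = 8.79422 kN.

P ≈ 8.794 kN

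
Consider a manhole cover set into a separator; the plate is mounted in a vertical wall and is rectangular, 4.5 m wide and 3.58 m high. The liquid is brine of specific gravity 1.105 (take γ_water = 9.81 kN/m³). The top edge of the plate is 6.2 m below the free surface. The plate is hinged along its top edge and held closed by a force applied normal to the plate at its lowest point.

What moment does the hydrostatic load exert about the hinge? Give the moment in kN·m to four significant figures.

γ = 1.105 × 9.81 = 10.84005 kN/m³.
The centroid lies 3.58/2 = 1.79 m below the top edge, so the centroid depth is h_c = 6.2 + 1.79 = 7.99 m.
A = 4.5 × 3.58 = 16.11 m².
Resultant F = γ·h_c·A = 10.84005 × 7.99 × 16.11 = 1395.32 kN.
I_c = b·h³/12 = 4.5 × 3.58³/12 = 17.206 m⁴.
Centre of pressure: y_p = y_c + I_c/(y_c·A) = 7.99 + 17.206/(7.99 × 16.11) = 7.99 + 0.133671 = 8.12367 m along the plane.
The resultant acts 1.79 + 0.133671 = 1.92367 m (along the plate) below the hinge at the top edge, so the moment about the hinge is M = F × 1.92367 = 1395.32 × 1.92367 = 2684.14 kN·m.

M ≈ 2684 kN·m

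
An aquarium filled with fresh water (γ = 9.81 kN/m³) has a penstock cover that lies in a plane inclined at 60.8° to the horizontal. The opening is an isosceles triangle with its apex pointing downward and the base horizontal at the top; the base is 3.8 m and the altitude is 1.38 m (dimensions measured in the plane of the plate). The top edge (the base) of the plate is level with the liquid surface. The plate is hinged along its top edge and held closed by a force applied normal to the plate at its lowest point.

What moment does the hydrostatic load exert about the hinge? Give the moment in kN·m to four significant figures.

γ = 9.81 kN/m³.
Let θ = 60.8° be the plate's angle to the horizontal; measure y along the incline from where the plane meets the free surface. Vertical depth h = y·sinθ with sinθ = 0.872922.
With the apex down, the centroid sits h/3 = 1.38/3 = 0.46 m below the base (the top edge), so y_c = 0.46 m and h_c = 0.46 × 0.872922 = 0.401544 m.
A = ½ × 3.8 × 1.38 = 2.622 m².
Resultant F = γ·h_c·A = 9.81 × 0.401544 × 2.622 = 10.3284 kN.
I_c = b·h³/36 = 3.8 × 1.38³/36 = 0.277408 m⁴.
Centre of pressure: y_p = y_c + I_c/(y_c·A) = 0.46 + 0.277408/(0.46 × 2.622) = 0.46 + 0.23 = 0.69 m along the plane.
The resultant acts 0.46 + 0.23 = 0.69 m (along the plate) below the hinge at the top edge, so the moment about the hinge is M = F × 0.69 = 10.3284 × 0.69 = 7.1266 kN·m.

M ≈ 7.127 kN·m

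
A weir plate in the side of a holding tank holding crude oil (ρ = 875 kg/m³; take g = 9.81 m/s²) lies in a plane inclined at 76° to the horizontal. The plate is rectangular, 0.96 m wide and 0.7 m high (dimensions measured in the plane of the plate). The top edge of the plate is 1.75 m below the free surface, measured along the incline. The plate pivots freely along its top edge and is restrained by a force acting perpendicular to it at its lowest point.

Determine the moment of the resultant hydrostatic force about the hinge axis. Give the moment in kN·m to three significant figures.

γ = ρg = 875 × 9.81 / 1000 = 8.58375 kN/m³.
Let θ = 76° be the plate's angle to the horizontal; measure y along the incline from where the plane meets the free surface. Vertical depth h = y·sinθ with sinθ = 0.970296.
The centroid lies 0.7/2 = 0.35 m below the top edge, so y_c = 1.75 + 0.35 = 2.1 m and h_c = 2.1 × 0.970296 = 2.03762 m.
A = 0.96 × 0.7 = 0.672 m².
Resultant F = γ·h_c·A = 8.58375 × 2.03762 × 0.672 = 11.7536 kN.
I_c = b·h³/12 = 0.96 × 0.7³/12 = 0.02744 m⁴.
Centre of pressure: y_p = y_c + I_c/(y_c·A) = 2.1 + 0.02744/(2.1 × 0.672) = 2.1 + 0.0194444 = 2.11944 m along the plane.
The resultant acts 0.35 + 0.0194444 = 0.369444 m (along the plate) below the hinge at the top edge, so the moment about the hinge is M = F × 0.369444 = 11.7536 × 0.369444 = 4.3423 kN·m.

M ≈ 4.34 kN·m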